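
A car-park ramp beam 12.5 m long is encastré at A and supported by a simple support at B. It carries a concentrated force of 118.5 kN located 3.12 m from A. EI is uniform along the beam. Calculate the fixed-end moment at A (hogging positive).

M_A = 242.8 kN·m

Remove the prop at B; the released (primary) structure is a cantilever built in at A.
Free-end deflection of the primary structure under the applied loading (downward +):
  point load 118.5 at a = 3.12: Pa²(3L − a)/(6EI) = 6610/EI
Flexibility coefficient — unit upward force at B: δ_{BB} = L³/(3EI) = 651/EI.
Compatibility at B: δ_0 − R_B·δ_{BB} = 0, so R_B = 6610/651 = 10.15 kN.
Moment equilibrium about A: M_A = Σ(load moments about A) − R_B·L = 369.7 − 10.15×12.5 = 242.8 kN·m.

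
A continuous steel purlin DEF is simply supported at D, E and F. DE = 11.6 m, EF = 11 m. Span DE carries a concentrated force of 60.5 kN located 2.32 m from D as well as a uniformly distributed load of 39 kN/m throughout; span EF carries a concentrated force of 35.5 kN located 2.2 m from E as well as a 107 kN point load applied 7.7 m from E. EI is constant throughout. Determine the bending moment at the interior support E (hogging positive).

Take M_E as the redundant. Released structure: two simple spans DE and EF with a hinge at E.
Discontinuity in slope at E on the released structure — sum the simple-span end rotations:
  span DE: point load 60.5 at a = 2.32: Pab(L + a)/(6LEI) = 260.5/EI
  span DE: UDL 39: wL³/(24EI) = 2536/EI
  span EF: point load 35.5 at a = 2.2: Pab(L + b)/(6LEI) = 206.2/EI
  span EF: point load 107 at a = 7.7: Pab(L + b)/(6LEI) = 589.1/EI
  relative rotation θ_0 = (2797 + 795.3)/EI = 3592/EI
A unit hogging moment at E produces rotation L₁/(3EI) + L₂/(3EI) = 7.533/EI.
Compatibility: M_E·(L₁+L₂)/(3EI) = θ_0, giving M_E = 476.8 kN·m (hogging).

M_E = 476.8 kN·m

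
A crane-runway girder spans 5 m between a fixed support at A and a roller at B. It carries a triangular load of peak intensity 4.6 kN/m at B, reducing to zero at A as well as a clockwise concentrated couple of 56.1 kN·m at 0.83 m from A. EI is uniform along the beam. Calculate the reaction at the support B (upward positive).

R_B = 11.45 kN

Remove the prop at B; the released (primary) structure is a cantilever built in at A.
Primary-structure tip deflection at B by superposition:
  triangular load, peak 4.6 at the free end: 11w₀L⁴/(120EI) = 263.5/EI
  clockwise couple 56.1 at a = 0.83: M₀a(2L − a)/(2EI) = 213.5/EI
  δ_0 = 477/EI
Tip deflection under a unit load at B: L³/(3EI) = 41.67/EI.
The prop prevents deflection at B: R_B = δ_0/δ_{BB} = 477/41.67 = 11.45 kN.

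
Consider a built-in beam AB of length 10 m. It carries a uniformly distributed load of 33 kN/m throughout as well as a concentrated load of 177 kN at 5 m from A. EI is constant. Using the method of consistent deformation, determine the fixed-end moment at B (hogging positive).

Release both end moments; the primary structure is a simply-supported span AB with redundants M_A and M_B.
End rotations of the released simple span under the applied load (×1/EI):
  at A: UDL 33: wL³/(24EI) = 1375/EI
  at B: UDL 33: wL³/(24EI) = 1375/EI
  at A: point load 177 at a = 5: Pab(L + b)/(6LEI) = 1106/EI
  at B: point load 177 at a = 5: Pab(L + a)/(6LEI) = 1106/EI
  θ_A0 = 2481/EI,  θ_B0 = 2481/EI
Flexibility coefficients: a unit moment at one end gives L/(3EI) there and L/(6EI) at the far end, so f₁₁ = f₂₂ = 3.333/EI and f₁₂ = f₂₁ = 1.667/EI.
Compatibility — zero rotation at each built-in end:
  3.333 M_A + 1.667 M_B = 2481
  1.667 M_A + 3.333 M_B = 2481
Solving the pair gives M_A = 496.2 kN·m and M_B = 496.2 kN·m (hogging).

M_B = 496.2 kN·m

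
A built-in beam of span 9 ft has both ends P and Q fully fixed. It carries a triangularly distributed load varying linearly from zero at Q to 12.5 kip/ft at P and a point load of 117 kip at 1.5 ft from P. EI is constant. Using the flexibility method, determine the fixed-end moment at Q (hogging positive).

M_Q = 58.12 kip·ft

Take the two fixed-end moments M_P, M_Q as redundants; the released structure is the simple span PQ.
On the primary (simply-supported) span, the end slopes from the loading are:
  at P: triangular load, peak 12.5: w₀L³/(45EI) = 202.5/EI
  at Q: triangular load, peak 12.5: 7w₀L³/(360EI) = 177.2/EI
  at P: point load 117 at a = 1.5: Pab(L + b)/(6LEI) = 402.2/EI
  at Q: point load 117 at a = 1.5: Pab(L + a)/(6LEI) = 255.9/EI
  θ_P0 = 604.7/EI,  θ_Q0 = 433.1/EI
Flexibility coefficients: a unit moment at one end gives L/(3EI) there and L/(6EI) at the far end, so f₁₁ = f₂₂ = 3/EI and f₁₂ = f₂₁ = 1.5/EI.
Compatibility — zero rotation at each built-in end:
  3 M_P + 1.5 M_Q = 604.7
  1.5 M_P + 3 M_Q = 433.1
Solving the pair gives M_P = 172.5 kip·ft and M_Q = 58.12 kip·ft (hogging).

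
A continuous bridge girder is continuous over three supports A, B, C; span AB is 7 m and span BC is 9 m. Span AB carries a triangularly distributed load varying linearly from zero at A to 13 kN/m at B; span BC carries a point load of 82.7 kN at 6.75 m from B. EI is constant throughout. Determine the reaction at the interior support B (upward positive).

R_B = 68.19 kN

Insert a hinge at B; M_B is the redundant, and each span becomes simply supported.
Discontinuity in slope at B on the released structure — sum the simple-span end rotations:
  span AB: triangular load, peak 13: w₀L³/(45EI) = 99.09/EI
  span BC: point load 82.7 at a = 6.75: Pab(L + b)/(6LEI) = 261.7/EI
  relative rotation θ_0 = (99.09 + 261.7)/EI = 360.8/EI
A unit hogging moment at B produces rotation L₁/(3EI) + L₂/(3EI) = 5.333/EI.
Slope continuity at B: θ_0 = M_B·5.333/EI, so M_B = 360.8/5.333 = 67.64 kN·m (hogging).
Span AB, ΣM about A with M_B applied at B: R_B^{AB}·7 = 212.3 + 67.64, so R_B^{AB} = 40 kN and R_A = 45.5 − 40 = 5.504 kN.
Span BC, ΣM about C: R_B^{BC}·9 = 186.1 + 67.64, so R_B^{BC} = 28.19 kN and R_C = 82.7 − 28.19 = 54.51 kN.
R_B = 40 + 28.19 = 68.19 kN.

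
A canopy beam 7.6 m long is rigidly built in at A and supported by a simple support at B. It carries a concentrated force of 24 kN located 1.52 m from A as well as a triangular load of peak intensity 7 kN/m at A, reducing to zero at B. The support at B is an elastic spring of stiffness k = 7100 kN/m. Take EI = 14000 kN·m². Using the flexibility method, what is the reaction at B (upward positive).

R_B = 6.575 kN

Choose R_B as the redundant. The primary structure is the cantilever fixed at A.
Downward deflection at the released point B due to the loads:
  point load 24 at a = 1.52: Pa²(3L − a)/(6EI) = 196.7/EI
  triangular load, peak 7 at the fixed end: w₀L⁴/(30EI) = 778.5/EI
  δ_0 = 975.1/EI
Tip deflection under a unit load at B: L³/(3EI) = 146.3/EI.
With EI = 14000 kN·m²: δ_0 = 0.069651 m and δ_{BB} = 0.010452 m/kN.
Compatibility — the spring shortens by R_B/k under the reaction it provides: δ_0 − R_B·δ_{BB} = R_B/k. With 1/k = 0.000141 m/kN, R_B = δ_0 / (δ_{BB} + 1/k) = 0.069651 / (0.010452 + 0.000141) = 6.575 kN.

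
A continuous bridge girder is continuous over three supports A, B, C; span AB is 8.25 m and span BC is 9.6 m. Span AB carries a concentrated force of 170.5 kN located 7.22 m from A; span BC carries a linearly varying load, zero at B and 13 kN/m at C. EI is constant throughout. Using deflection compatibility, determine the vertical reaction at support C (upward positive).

R_C = 30.75 kN

Insert a hinge at B; M_B is the redundant, and each span becomes simply supported.
Rotations at B on the released spans (each span's end-slope, ×1/EI):
  span AB: point load 170.5 at a = 7.22: Pab(L + a)/(6LEI) = 396.3/EI
  span BC: triangular load, peak 13: 7w₀L³/(360EI) = 223.6/EI
  relative rotation θ_0 = (396.3 + 223.6)/EI = 619.9/EI
A unit hogging moment at B produces rotation L₁/(3EI) + L₂/(3EI) = 5.95/EI.
Compatibility: M_B·(L₁+L₂)/(3EI) = θ_0, giving M_B = 104.2 kN·m (hogging).
Span BC, ΣM about C: R_B^{BC}·9.6 = 199.7 + 104.2, so R_B^{BC} = 31.65 kN and R_C = 62.4 − 31.65 = 30.75 kN.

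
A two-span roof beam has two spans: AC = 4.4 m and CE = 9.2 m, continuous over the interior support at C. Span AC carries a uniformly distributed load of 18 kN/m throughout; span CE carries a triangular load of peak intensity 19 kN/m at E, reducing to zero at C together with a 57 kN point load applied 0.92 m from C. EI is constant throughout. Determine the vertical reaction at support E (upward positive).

Insert a hinge at C; M_C is the redundant, and each span becomes simply supported.
End slopes at the hinge C, treating each span as simply supported:
  span AC: UDL 18: wL³/(24EI) = 63.89/EI
  span CE: triangular load, peak 19: 7w₀L³/(360EI) = 287.7/EI
  span CE: point load 57 at a = 0.92: Pab(L + b)/(6LEI) = 137.5/EI
  relative rotation θ_0 = (63.89 + 425.2)/EI = 489.1/EI
A unit hogging moment at C produces rotation L₁/(3EI) + L₂/(3EI) = 4.533/EI.
Compatibility: M_C·(L₁+L₂)/(3EI) = θ_0, giving M_C = 107.9 kN·m (hogging).
Span CE, ΣM about E: R_C^{CE}·9.2 = 740 + 107.9, so R_C^{CE} = 92.16 kN and R_E = 144.4 − 92.16 = 52.24 kN.

R_E = 52.24 kN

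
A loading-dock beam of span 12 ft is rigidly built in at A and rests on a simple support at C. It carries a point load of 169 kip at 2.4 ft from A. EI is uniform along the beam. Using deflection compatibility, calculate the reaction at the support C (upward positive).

Remove the prop at C; the released (primary) structure is a cantilever built in at A.
Free-end deflection of the primary structure under the applied loading (downward +):
  point load 169 at a = 2.4: Pa²(3L − a)/(6EI) = 5451/EI
Flexibility coefficient — unit upward force at C: δ_{CC} = L³/(3EI) = 576/EI.
The prop prevents deflection at C: R_C = δ_0/δ_{CC} = 5451/576 = 9.464 kip.

R_C = 9.464 kip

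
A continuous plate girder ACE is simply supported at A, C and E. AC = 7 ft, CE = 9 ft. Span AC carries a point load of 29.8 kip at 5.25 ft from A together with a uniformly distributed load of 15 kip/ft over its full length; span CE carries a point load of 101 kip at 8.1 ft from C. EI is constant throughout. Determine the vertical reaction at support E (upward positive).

R_E = 81.96 kip

Insert a hinge at C; M_C is the redundant, and each span becomes simply supported.
End slopes at the hinge C, treating each span as simply supported:
  span AC: point load 29.8 at a = 5.25: Pab(L + a)/(6LEI) = 79.85/EI
  span AC: UDL 15: wL³/(24EI) = 214.4/EI
  span CE: point load 101 at a = 8.1: Pab(L + b)/(6LEI) = 135/EI
  relative rotation θ_0 = (294.2 + 135)/EI = 429.2/EI
A unit hogging moment at C produces rotation L₁/(3EI) + L₂/(3EI) = 5.333/EI.
Slope continuity at C: θ_0 = M_C·5.333/EI, so M_C = 429.2/5.333 = 80.48 kip·ft (hogging).
Span CE, ΣM about E: R_C^{CE}·9 = 90.9 + 80.48, so R_C^{CE} = 19.04 kip and R_E = 101 − 19.04 = 81.96 kip.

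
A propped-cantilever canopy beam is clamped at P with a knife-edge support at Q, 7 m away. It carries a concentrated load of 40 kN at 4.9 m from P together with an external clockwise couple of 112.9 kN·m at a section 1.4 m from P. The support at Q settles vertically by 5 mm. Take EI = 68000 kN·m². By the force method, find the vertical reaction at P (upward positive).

R_P = 11.72 kN

Release the roller at Q. Primary structure: cantilever fixed at P.
Primary-structure tip deflection at Q by superposition:
  point load 40 at a = 4.9: Pa²(3L − a)/(6EI) = 2577/EI
  clockwise couple 112.9 at a = 1.4: M₀a(2L − a)/(2EI) = 995.8/EI
  δ_0 = 3573/EI
Tip deflection under a unit load at Q: L³/(3EI) = 114.3/EI.
With EI = 68000 kN·m²: δ_0 = 0.052542 m and δ_{QQ} = 0.001681 m/kN.
Compatibility — the beam at Q must follow the support down by 0.005 m: δ_0 − R_Q·δ_{QQ} = 0.005, so R_Q = (0.052542 − 0.005)/0.001681 = 28.28 kN.
Vertical equilibrium: R_P = ΣP − R_Q = 40 − 28.28 = 11.72 kN.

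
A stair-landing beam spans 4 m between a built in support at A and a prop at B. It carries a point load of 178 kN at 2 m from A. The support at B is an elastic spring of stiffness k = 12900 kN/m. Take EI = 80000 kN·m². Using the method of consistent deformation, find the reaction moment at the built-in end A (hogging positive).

Release the roller at B. Primary structure: cantilever fixed at A.
Primary-structure tip deflection at B by superposition:
  point load 178 at a = 2: Pa²(3L − a)/(6EI) = 1187/EI
Flexibility coefficient — unit upward force at B: δ_{BB} = L³/(3EI) = 21.33/EI.
With EI = 80000 kN·m²: δ_0 = 0.014833 m and δ_{BB} = 0.000267 m/kN.
Compatibility — the spring shortens by R_B/k under the reaction it provides: δ_0 − R_B·δ_{BB} = R_B/k. With 1/k = 0.000078 m/kN, R_B = δ_0 / (δ_{BB} + 1/k) = 0.014833 / (0.000267 + 0.000078) = 43.1 kN.
Moment equilibrium about A: M_A = Σ(load moments about A) − R_B·L = 356 − 43.1×4 = 183.6 kN·m.

M_A = 183.6 kN·m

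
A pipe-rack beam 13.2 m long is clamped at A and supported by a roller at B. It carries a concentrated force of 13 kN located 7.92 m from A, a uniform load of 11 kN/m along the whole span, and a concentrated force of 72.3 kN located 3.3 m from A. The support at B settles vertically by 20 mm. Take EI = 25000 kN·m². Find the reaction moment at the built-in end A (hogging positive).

M_A = 433.6 kN·m

Release the roller at B. Primary structure: cantilever fixed at A.
Free-end deflection of the primary structure under the applied loading (downward +):
  point load 13 at a = 7.92: Pa²(3L − a)/(6EI) = 4306/EI
  UDL 11: wL⁴/(8EI) = 41744/EI
  point load 72.3 at a = 3.3: Pa²(3L − a)/(6EI) = 4763/EI
  δ_0 = 50813/EI
Flexibility coefficient — unit upward force at B: δ_{BB} = L³/(3EI) = 766.7/EI.
With EI = 25000 kN·m²: δ_0 = 2.0325 m and δ_{BB} = 0.030666 m/kN.
Compatibility — the beam at B must follow the support down by 0.02 m: δ_0 − R_B·δ_{BB} = 0.02, so R_B = (2.0325 − 0.02)/0.030666 = 65.63 kN.
Moment equilibrium about A: M_A = Σ(load moments about A) − R_B·L = 1300 − 65.63×13.2 = 433.6 kN·m.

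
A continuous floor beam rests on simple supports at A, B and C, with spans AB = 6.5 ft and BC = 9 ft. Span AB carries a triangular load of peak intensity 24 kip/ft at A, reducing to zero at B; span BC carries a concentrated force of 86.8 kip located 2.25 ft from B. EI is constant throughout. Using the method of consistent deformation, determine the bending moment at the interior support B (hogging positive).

M_B = 99.22 kip·ft

Take M_B as the redundant. Released structure: two simple spans AB and BC with a hinge at B.
Discontinuity in slope at B on the released structure — sum the simple-span end rotations:
  span AB: triangular load, peak 24: 7w₀L³/(360EI) = 128.2/EI
  span BC: point load 86.8 at a = 2.25: Pab(L + b)/(6LEI) = 384.5/EI
  relative rotation θ_0 = (128.2 + 384.5)/EI = 512.7/EI
A unit hogging moment at B produces rotation L₁/(3EI) + L₂/(3EI) = 5.167/EI.
Slope continuity at B: θ_0 = M_B·5.167/EI, so M_B = 512.7/5.167 = 99.22 kip·ft (hogging).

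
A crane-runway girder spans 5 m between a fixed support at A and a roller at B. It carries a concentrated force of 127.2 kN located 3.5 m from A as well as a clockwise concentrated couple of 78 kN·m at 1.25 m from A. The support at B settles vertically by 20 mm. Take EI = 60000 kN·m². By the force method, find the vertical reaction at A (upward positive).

R_A = 74.09 kN

Choose R_B as the redundant. The primary structure is the cantilever fixed at A.
Primary-structure tip deflection at B by superposition:
  point load 127.2 at a = 3.5: Pa²(3L − a)/(6EI) = 2987/EI
  clockwise couple 78 at a = 1.25: M₀a(2L − a)/(2EI) = 426.6/EI
  δ_0 = 3413/EI
Flexibility coefficient — unit upward force at B: δ_{BB} = L³/(3EI) = 41.67/EI.
With EI = 60000 kN·m²: δ_0 = 0.056885 m and δ_{BB} = 0.000694 m/kN.
Compatibility — the beam at B must follow the support down by 0.02 m: δ_0 − R_B·δ_{BB} = 0.02, so R_B = (0.056885 − 0.02)/0.000694 = 53.11 kN.
Vertical equilibrium: R_A = ΣP − R_B = 127.2 − 53.11 = 74.09 kN.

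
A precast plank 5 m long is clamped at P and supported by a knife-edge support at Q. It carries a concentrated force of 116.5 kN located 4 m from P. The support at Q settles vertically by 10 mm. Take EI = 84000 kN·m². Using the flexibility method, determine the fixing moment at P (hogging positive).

M_P = 156.7 kN·m

Remove the prop at Q; the released (primary) structure is a cantilever built in at P.
Free-end deflection of the primary structure under the applied loading (downward +):
  point load 116.5 at a = 4: Pa²(3L − a)/(6EI) = 3417/EI
Flexibility coefficient — unit upward force at Q: δ_{QQ} = L³/(3EI) = 41.67/EI.
With EI = 84000 kN·m²: δ_0 = 0.040683 m and δ_{QQ} = 0.000496 m/kN.
Compatibility — the beam at Q must follow the support down by 0.01 m: δ_0 − R_Q·δ_{QQ} = 0.01, so R_Q = (0.040683 − 0.01)/0.000496 = 61.86 kN.
Moment equilibrium about P: M_P = Σ(load moments about P) − R_Q·L = 466 − 61.86×5 = 156.7 kN·m.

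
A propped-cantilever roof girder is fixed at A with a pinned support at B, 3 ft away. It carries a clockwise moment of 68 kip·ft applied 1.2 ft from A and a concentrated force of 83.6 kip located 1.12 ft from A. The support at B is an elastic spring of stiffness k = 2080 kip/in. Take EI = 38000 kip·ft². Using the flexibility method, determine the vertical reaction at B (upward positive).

R_B = 31.7 kip

Take the reaction at B as the redundant and release it; the primary structure is a cantilever fixed at A.
Primary-structure tip deflection at B by superposition:
  clockwise couple 68 at a = 1.2: M₀a(2L − a)/(2EI) = 195.8/EI
  point load 83.6 at a = 1.12: Pa²(3L − a)/(6EI) = 137.7/EI
  δ_0 = 333.6/EI
Tip deflection under a unit load at B: L³/(3EI) = 9/EI.
With EI = 38000 kip·ft²: δ_0 = 0.008778 ft and δ_{BB} = 0.000237 ft/kip.
Compatibility — the spring shortens by R_B/k under the reaction it provides: δ_0 − R_B·δ_{BB} = R_B/k. With 1/k = 1/(2080×12) ft/kip = 0.00004 ft/kip, R_B = δ_0 / (δ_{BB} + 1/k) = 0.008778 / (0.000237 + 0.00004) = 31.7 kip.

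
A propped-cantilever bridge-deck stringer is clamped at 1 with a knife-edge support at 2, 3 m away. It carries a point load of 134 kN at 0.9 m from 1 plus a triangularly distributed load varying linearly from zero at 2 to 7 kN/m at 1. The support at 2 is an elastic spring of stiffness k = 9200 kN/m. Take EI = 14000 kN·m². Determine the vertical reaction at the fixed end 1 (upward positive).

Choose R_2 as the redundant. The primary structure is the cantilever fixed at 1.
Downward deflection at the released point 2 due to the loads:
  point load 134 at a = 0.9: Pa²(3L − a)/(6EI) = 146.5/EI
  triangular load, peak 7 at the fixed end: w₀L⁴/(30EI) = 18.9/EI
  δ_0 = 165.4/EI
Flexibility coefficient — unit upward force at 2: δ_{22} = L³/(3EI) = 9/EI.
With EI = 14000 kN·m²: δ_0 = 0.011816 m and δ_{22} = 0.000643 m/kN.
Compatibility — the spring shortens by R_2/k under the reaction it provides: δ_0 − R_2·δ_{22} = R_2/k. With 1/k = 0.000109 m/kN, R_2 = δ_0 / (δ_{22} + 1/k) = 0.011816 / (0.000643 + 0.000109) = 15.72 kN.
Vertical equilibrium: R_1 = ΣP − R_2 = 144.5 − 15.72 = 128.8 kN.

R_1 = 128.8 kN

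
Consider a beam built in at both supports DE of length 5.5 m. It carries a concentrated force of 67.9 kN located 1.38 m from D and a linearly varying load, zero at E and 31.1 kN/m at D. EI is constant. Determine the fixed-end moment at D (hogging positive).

Release both end moments; the primary structure is a simply-supported span DE with redundants M_D and M_E.
On the primary (simply-supported) span, the end slopes from the loading are:
  at D: point load 67.9 at a = 1.38: Pab(L + b)/(6LEI) = 112.5/EI
  at E: point load 67.9 at a = 1.38: Pab(L + a)/(6LEI) = 80.49/EI
  at D: triangular load, peak 31.1: w₀L³/(45EI) = 115/EI
  at E: triangular load, peak 31.1: 7w₀L³/(360EI) = 100.6/EI
  θ_D0 = 227.5/EI,  θ_E0 = 181.1/EI
Flexibility coefficients: a unit moment at one end gives L/(3EI) there and L/(6EI) at the far end, so f₁₁ = f₂₂ = 1.833/EI and f₁₂ = f₂₁ = 0.9167/EI.
Compatibility — zero rotation at each built-in end:
  1.833 M_D + 0.9167 M_E = 227.5
  0.9167 M_D + 1.833 M_E = 181.1
Solving the pair gives M_D = 99.62 kN·m and M_E = 48.97 kN·m (hogging).

M_D = 99.62 kN·m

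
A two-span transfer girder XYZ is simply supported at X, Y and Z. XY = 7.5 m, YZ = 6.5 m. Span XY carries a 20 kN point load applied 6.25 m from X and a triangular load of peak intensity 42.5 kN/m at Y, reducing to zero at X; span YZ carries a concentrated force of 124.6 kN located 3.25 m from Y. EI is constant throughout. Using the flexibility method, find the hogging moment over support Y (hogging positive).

Release continuity at Y by inserting a hinge; the redundant is the internal moment M_Y. The primary structure is two simply-supported spans XY and YZ.
End slopes at the hinge Y, treating each span as simply supported:
  span XY: point load 20 at a = 6.25: Pab(L + a)/(6LEI) = 47.74/EI
  span XY: triangular load, peak 42.5: w₀L³/(45EI) = 398.4/EI
  span YZ: point load 124.6 at a = 3.25: Pab(L + b)/(6LEI) = 329/EI
  relative rotation θ_0 = (446.2 + 329)/EI = 775.2/EI
A unit hogging moment at Y produces rotation L₁/(3EI) + L₂/(3EI) = 4.667/EI.
Slope continuity at Y: θ_0 = M_Y·4.667/EI, so M_Y = 775.2/4.667 = 166.1 kN·m (hogging).

M_Y = 166.1 kN·m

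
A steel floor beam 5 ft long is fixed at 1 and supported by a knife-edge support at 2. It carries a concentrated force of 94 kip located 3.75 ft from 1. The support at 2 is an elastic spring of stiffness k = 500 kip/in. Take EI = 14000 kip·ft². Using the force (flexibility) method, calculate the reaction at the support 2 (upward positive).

Choose R_2 as the redundant. The primary structure is the cantilever fixed at 1.
Primary-structure tip deflection at 2 by superposition:
  point load 94 at a = 3.75: Pa²(3L − a)/(6EI) = 2479/EI
Flexibility coefficient — unit upward force at 2: δ_{22} = L³/(3EI) = 41.67/EI.
With EI = 14000 kip·ft²: δ_0 = 0.17704 ft and δ_{22} = 0.002976 ft/kip.
Compatibility — the spring shortens by R_2/k under the reaction it provides: δ_0 − R_2·δ_{22} = R_2/k. With 1/k = 1/(500×12) ft/kip = 0.000167 ft/kip, R_2 = δ_0 / (δ_{22} + 1/k) = 0.17704 / (0.002976 + 0.000167) = 56.33 kip.

R_2 = 56.33 kip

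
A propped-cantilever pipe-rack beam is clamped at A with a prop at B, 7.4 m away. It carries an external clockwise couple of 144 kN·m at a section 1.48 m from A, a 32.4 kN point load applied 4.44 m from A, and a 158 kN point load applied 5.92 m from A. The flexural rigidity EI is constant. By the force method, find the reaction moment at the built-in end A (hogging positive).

M_A = 218.8 kN·m

Release the roller at B. Primary structure: cantilever fixed at A.
Deflection at B on the released cantilever, summing each load's contribution:
  clockwise couple 144 at a = 1.48: M₀a(2L − a)/(2EI) = 1419/EI
  point load 32.4 at a = 4.44: Pa²(3L − a)/(6EI) = 1891/EI
  point load 158 at a = 5.92: Pa²(3L − a)/(6EI) = 15025/EI
  δ_0 = 18335/EI
Flexibility coefficient — unit upward force at B: δ_{BB} = L³/(3EI) = 135.1/EI.
Compatibility at B: δ_0 − R_B·δ_{BB} = 0, so R_B = 18335/135.1 = 135.7 kN.
Moment equilibrium about A: M_A = Σ(load moments about A) − R_B·L = 1223 − 135.7×7.4 = 218.8 kN·m.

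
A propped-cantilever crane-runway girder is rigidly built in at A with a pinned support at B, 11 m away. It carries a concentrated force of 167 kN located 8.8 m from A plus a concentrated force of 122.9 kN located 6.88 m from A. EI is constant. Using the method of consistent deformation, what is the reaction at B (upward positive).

R_B = 174.6 kN

Release the roller at B. Primary structure: cantilever fixed at A.
Primary-structure tip deflection at B by superposition:
  point load 167 at a = 8.8: Pa²(3L − a)/(6EI) = 52161/EI
  point load 122.9 at a = 6.88: Pa²(3L − a)/(6EI) = 25325/EI
  δ_0 = 77486/EI
Flexibility coefficient — unit upward force at B: δ_{BB} = L³/(3EI) = 443.7/EI.
The prop prevents deflection at B: R_B = δ_0/δ_{BB} = 77486/443.7 = 174.6 kN.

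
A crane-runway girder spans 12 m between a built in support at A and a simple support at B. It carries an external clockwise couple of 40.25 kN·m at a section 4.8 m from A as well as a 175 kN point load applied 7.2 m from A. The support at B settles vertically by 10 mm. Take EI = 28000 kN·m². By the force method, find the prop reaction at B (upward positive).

Take the reaction at B as the redundant and release it; the primary structure is a cantilever fixed at A.
Deflection at B on the released cantilever, summing each load's contribution:
  clockwise couple 40.25 at a = 4.8: M₀a(2L − a)/(2EI) = 1855/EI
  point load 175 at a = 7.2: Pa²(3L − a)/(6EI) = 43546/EI
  δ_0 = 45400/EI
Flexibility coefficient — unit upward force at B: δ_{BB} = L³/(3EI) = 576/EI.
With EI = 28000 kN·m²: δ_0 = 1.6214 m and δ_{BB} = 0.020571 m/kN.
Compatibility — the beam at B must follow the support down by 0.01 m: δ_0 − R_B·δ_{BB} = 0.01, so R_B = (1.6214 − 0.01)/0.020571 = 78.33 kN.

R_B = 78.33 kN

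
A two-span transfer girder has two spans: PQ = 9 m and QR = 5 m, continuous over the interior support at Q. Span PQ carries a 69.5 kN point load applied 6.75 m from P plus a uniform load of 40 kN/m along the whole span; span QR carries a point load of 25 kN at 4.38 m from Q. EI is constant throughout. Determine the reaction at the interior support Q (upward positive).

R_Q = 337.6 kN

Insert a hinge at Q; M_Q is the redundant, and each span becomes simply supported.
End slopes at the hinge Q, treating each span as simply supported:
  span PQ: point load 69.5 at a = 6.75: Pab(L + a)/(6LEI) = 307.9/EI
  span PQ: UDL 40: wL³/(24EI) = 1215/EI
  span QR: point load 25 at a = 4.38: Pab(L + b)/(6LEI) = 12.72/EI
  relative rotation θ_0 = (1523 + 12.72)/EI = 1536/EI
A unit hogging moment at Q produces rotation L₁/(3EI) + L₂/(3EI) = 4.667/EI.
Compatibility: M_Q·(L₁+L₂)/(3EI) = θ_0, giving M_Q = 329.1 kN·m (hogging).
Span PQ, ΣM about P with M_Q applied at Q: R_Q^{PQ}·9 = 2089 + 329.1, so R_Q^{PQ} = 268.7 kN and R_P = 429.5 − 268.7 = 160.8 kN.
Span QR, ΣM about R: R_Q^{QR}·5 = 15.5 + 329.1, so R_Q^{QR} = 68.91 kN and R_R = 25 − 68.91 = -43.91 kN.
R_Q = 268.7 + 68.91 = 337.6 kN.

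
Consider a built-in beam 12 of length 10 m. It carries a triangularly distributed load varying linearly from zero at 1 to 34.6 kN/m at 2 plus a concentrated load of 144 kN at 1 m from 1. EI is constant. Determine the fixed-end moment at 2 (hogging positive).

M_2 = 186 kN·m

Release both end moments; the primary structure is a simply-supported span 12 with redundants M_1 and M_2.
On the primary (simply-supported) span, the end slopes from the loading are:
  at 1: triangular load, peak 34.6: 7w₀L³/(360EI) = 672.8/EI
  at 2: triangular load, peak 34.6: w₀L³/(45EI) = 768.9/EI
  at 1: point load 144 at a = 1: Pab(L + b)/(6LEI) = 410.4/EI
  at 2: point load 144 at a = 1: Pab(L + a)/(6LEI) = 237.6/EI
  θ_10 = 1083/EI,  θ_20 = 1006/EI
Flexibility coefficients: a unit moment at one end gives L/(3EI) there and L/(6EI) at the far end, so f₁₁ = f₂₂ = 3.333/EI and f₁₂ = f₂₁ = 1.667/EI.
Compatibility — zero rotation at each built-in end:
  3.333 M_1 + 1.667 M_2 = 1083
  1.667 M_1 + 3.333 M_2 = 1006
Solving the pair gives M_1 = 232 kN·m and M_2 = 186 kN·m (hogging).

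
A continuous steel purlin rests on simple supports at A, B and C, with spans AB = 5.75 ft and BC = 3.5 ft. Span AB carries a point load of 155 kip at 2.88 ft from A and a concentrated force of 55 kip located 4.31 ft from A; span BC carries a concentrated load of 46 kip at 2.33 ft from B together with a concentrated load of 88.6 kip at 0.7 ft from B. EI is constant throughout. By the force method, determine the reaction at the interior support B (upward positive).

R_B = 279.7 kip

Take M_B as the redundant. Released structure: two simple spans AB and BC with a hinge at B.
End slopes at the hinge B, treating each span as simply supported:
  span AB: point load 155 at a = 2.88: Pab(L + a)/(6LEI) = 320.5/EI
  span AB: point load 55 at a = 4.31: Pab(L + a)/(6LEI) = 99.54/EI
  span BC: point load 46 at a = 2.33: Pab(L + b)/(6LEI) = 27.89/EI
  span BC: point load 88.6 at a = 0.7: Pab(L + b)/(6LEI) = 52.1/EI
  relative rotation θ_0 = (420 + 79.98)/EI = 500/EI
A unit hogging moment at B produces rotation L₁/(3EI) + L₂/(3EI) = 3.083/EI.
Compatibility: M_B·(L₁+L₂)/(3EI) = θ_0, giving M_B = 162.2 kip·ft (hogging).
Span AB, ΣM about A with M_B applied at B: R_B^{AB}·5.75 = 683.5 + 162.2, so R_B^{AB} = 147.1 kip and R_A = 210 − 147.1 = 62.94 kip.
Span BC, ΣM about C: R_B^{BC}·3.5 = 301.9 + 162.2, so R_B^{BC} = 132.6 kip and R_C = 134.6 − 132.6 = 2.011 kip.
R_B = 147.1 + 132.6 = 279.7 kip.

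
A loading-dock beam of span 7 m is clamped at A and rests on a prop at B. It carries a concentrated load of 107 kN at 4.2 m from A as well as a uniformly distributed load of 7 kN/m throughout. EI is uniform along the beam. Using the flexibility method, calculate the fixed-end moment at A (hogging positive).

Choose R_B as the redundant. The primary structure is the cantilever fixed at A.
Deflection at B on the released cantilever, summing each load's contribution:
  point load 107 at a = 4.2: Pa²(3L − a)/(6EI) = 5285/EI
  UDL 7: wL⁴/(8EI) = 2101/EI
  δ_0 = 7386/EI
Flexibility coefficient — unit upward force at B: δ_{BB} = L³/(3EI) = 114.3/EI.
The prop prevents deflection at B: R_B = δ_0/δ_{BB} = 7386/114.3 = 64.6 kN.
Moment equilibrium about A: M_A = Σ(load moments about A) − R_B·L = 620.9 − 64.6×7 = 168.7 kN·m.

M_A = 168.7 kN·m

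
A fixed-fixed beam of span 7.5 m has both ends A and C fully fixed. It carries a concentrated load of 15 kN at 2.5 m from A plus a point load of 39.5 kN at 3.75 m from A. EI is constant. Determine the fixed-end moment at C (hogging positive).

Take the two fixed-end moments M_A, M_C as redundants; the released structure is the simple span AC.
Simple-span end rotations at A and C under the given loads:
  at A: point load 15 at a = 2.5: Pab(L + b)/(6LEI) = 52.08/EI
  at C: point load 15 at a = 2.5: Pab(L + a)/(6LEI) = 41.67/EI
  at A: point load 39.5 at a = 3.75: Pab(L + b)/(6LEI) = 138.9/EI
  at C: point load 39.5 at a = 3.75: Pab(L + a)/(6LEI) = 138.9/EI
  θ_A0 = 191/EI,  θ_C0 = 180.5/EI
Flexibility coefficients: a unit moment at one end gives L/(3EI) there and L/(6EI) at the far end, so f₁₁ = f₂₂ = 2.5/EI and f₁₂ = f₂₁ = 1.25/EI.
Compatibility — zero rotation at each built-in end:
  2.5 M_A + 1.25 M_C = 191
  1.25 M_A + 2.5 M_C = 180.5
Solving the pair gives M_A = 53.7 kN·m and M_C = 45.36 kN·m (hogging).

M_C = 45.36 kN·m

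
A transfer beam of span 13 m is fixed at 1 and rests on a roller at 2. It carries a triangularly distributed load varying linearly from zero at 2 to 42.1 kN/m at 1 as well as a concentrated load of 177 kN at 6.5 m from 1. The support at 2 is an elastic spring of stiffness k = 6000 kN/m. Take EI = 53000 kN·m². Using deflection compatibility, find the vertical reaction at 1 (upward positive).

Choose R_2 as the redundant. The primary structure is the cantilever fixed at 1.
Free-end deflection of the primary structure under the applied loading (downward +):
  triangular load, peak 42.1 at the fixed end: w₀L⁴/(30EI) = 40081/EI
  point load 177 at a = 6.5: Pa²(3L − a)/(6EI) = 40507/EI
  δ_0 = 80588/EI
Tip deflection under a unit load at 2: L³/(3EI) = 732.3/EI.
With EI = 53000 kN·m²: δ_0 = 1.5205 m and δ_{22} = 0.013818 m/kN.
Compatibility — the spring shortens by R_2/k under the reaction it provides: δ_0 − R_2·δ_{22} = R_2/k. With 1/k = 0.000167 m/kN, R_2 = δ_0 / (δ_{22} + 1/k) = 1.5205 / (0.013818 + 0.000167) = 108.7 kN.
Vertical equilibrium: R_1 = ΣP − R_2 = 450.6 − 108.7 = 341.9 kN.

R_1 = 341.9 kN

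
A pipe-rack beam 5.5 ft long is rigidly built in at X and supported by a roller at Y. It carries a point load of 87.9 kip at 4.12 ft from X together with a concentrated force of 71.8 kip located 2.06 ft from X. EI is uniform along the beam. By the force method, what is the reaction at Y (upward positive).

Choose R_Y as the redundant. The primary structure is the cantilever fixed at X.
Downward deflection at the released point Y due to the loads:
  point load 87.9 at a = 4.12: Pa²(3L − a)/(6EI) = 3079/EI
  point load 71.8 at a = 2.06: Pa²(3L − a)/(6EI) = 733.3/EI
  δ_0 = 3812/EI
Flexibility coefficient — unit upward force at Y: δ_{YY} = L³/(3EI) = 55.46/EI.
Compatibility at Y: δ_0 − R_Y·δ_{YY} = 0, so R_Y = 3812/55.46 = 68.73 kip.

R_Y = 68.73 kip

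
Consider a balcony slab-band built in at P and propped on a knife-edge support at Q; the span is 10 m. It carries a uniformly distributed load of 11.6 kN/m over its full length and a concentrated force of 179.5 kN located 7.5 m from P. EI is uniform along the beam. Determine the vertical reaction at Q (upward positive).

R_Q = 157.1 kN

Take the reaction at Q as the redundant and release it; the primary structure is a cantilever fixed at P.
Deflection at Q on the released cantilever, summing each load's contribution:
  UDL 11.6: wL⁴/(8EI) = 14500/EI
  point load 179.5 at a = 7.5: Pa²(3L − a)/(6EI) = 37863/EI
  δ_0 = 52363/EI
Tip deflection under a unit load at Q: L³/(3EI) = 333.3/EI.
Compatibility at Q: δ_0 − R_Q·δ_{QQ} = 0, so R_Q = 52363/333.3 = 157.1 kN.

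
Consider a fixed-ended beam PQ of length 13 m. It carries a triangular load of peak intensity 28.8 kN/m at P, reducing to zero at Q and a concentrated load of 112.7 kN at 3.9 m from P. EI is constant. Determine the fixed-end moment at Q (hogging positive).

M_Q = 254.5 kN·m

Take the two fixed-end moments M_P, M_Q as redundants; the released structure is the simple span PQ.
On the primary (simply-supported) span, the end slopes from the loading are:
  at P: triangular load, peak 28.8: w₀L³/(45EI) = 1406/EI
  at Q: triangular load, peak 28.8: 7w₀L³/(360EI) = 1230/EI
  at P: point load 112.7 at a = 3.9: Pab(L + b)/(6LEI) = 1133/EI
  at Q: point load 112.7 at a = 3.9: Pab(L + a)/(6LEI) = 866.6/EI
  θ_P0 = 2539/EI,  θ_Q0 = 2097/EI
Flexibility coefficients: a unit moment at one end gives L/(3EI) there and L/(6EI) at the far end, so f₁₁ = f₂₂ = 4.333/EI and f₁₂ = f₂₁ = 2.167/EI.
Compatibility — zero rotation at each built-in end:
  4.333 M_P + 2.167 M_Q = 2539
  2.167 M_P + 4.333 M_Q = 2097
Solving the pair gives M_P = 458.7 kN·m and M_Q = 254.5 kN·m (hogging).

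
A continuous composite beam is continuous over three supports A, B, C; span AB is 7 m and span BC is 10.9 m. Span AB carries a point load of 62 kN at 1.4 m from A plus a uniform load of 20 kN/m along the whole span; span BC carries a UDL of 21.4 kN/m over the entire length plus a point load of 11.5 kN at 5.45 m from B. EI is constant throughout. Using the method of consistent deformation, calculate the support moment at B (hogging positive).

Release continuity at B by inserting a hinge; the redundant is the internal moment M_B. The primary structure is two simply-supported spans AB and BC.
Discontinuity in slope at B on the released structure — sum the simple-span end rotations:
  span AB: point load 62 at a = 1.4: Pab(L + a)/(6LEI) = 97.22/EI
  span AB: UDL 20: wL³/(24EI) = 285.8/EI
  span BC: UDL 21.4: wL³/(24EI) = 1155/EI
  span BC: point load 11.5 at a = 5.45: Pab(L + b)/(6LEI) = 85.39/EI
  relative rotation θ_0 = (383 + 1240)/EI = 1623/EI
A unit hogging moment at B produces rotation L₁/(3EI) + L₂/(3EI) = 5.967/EI.
Slope continuity at B: θ_0 = M_B·5.967/EI, so M_B = 1623/5.967 = 272 kN·m (hogging).

M_B = 272 kN·m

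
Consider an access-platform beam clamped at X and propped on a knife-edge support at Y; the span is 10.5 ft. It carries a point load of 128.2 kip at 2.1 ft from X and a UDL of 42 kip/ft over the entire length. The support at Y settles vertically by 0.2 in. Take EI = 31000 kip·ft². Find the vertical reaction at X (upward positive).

R_X = 398 kip

Choose R_Y as the redundant. The primary structure is the cantilever fixed at X.
Free-end deflection of the primary structure under the applied loading (downward +):
  point load 128.2 at a = 2.1: Pa²(3L − a)/(6EI) = 2770/EI
  UDL 42: wL⁴/(8EI) = 63814/EI
  δ_0 = 66584/EI
Flexibility coefficient — unit upward force at Y: δ_{YY} = L³/(3EI) = 385.9/EI.
With EI = 31000 kip·ft²: δ_0 = 2.1479 ft and δ_{YY} = 0.012448 ft/kip.
Compatibility — the beam at Y must follow the support down by 0.01667 ft: δ_0 − R_Y·δ_{YY} = 0.01667, so R_Y = (2.1479 − 0.01667)/0.012448 = 171.2 kip.
Vertical equilibrium: R_X = ΣP − R_Y = 569.2 − 171.2 = 398 kip.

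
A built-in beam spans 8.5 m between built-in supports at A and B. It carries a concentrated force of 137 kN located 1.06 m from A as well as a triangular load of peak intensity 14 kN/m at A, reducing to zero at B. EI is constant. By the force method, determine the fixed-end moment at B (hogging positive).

M_B = 49.57 kN·m

Take the two fixed-end moments M_A, M_B as redundants; the released structure is the simple span AB.
On the primary (simply-supported) span, the end slopes from the loading are:
  at A: point load 137 at a = 1.06: Pab(L + b)/(6LEI) = 337.7/EI
  at B: point load 137 at a = 1.06: Pab(L + a)/(6LEI) = 202.5/EI
  at A: triangular load, peak 14: w₀L³/(45EI) = 191.1/EI
  at B: triangular load, peak 14: 7w₀L³/(360EI) = 167.2/EI
  θ_A0 = 528.8/EI,  θ_B0 = 369.7/EI
Flexibility coefficients: a unit moment at one end gives L/(3EI) there and L/(6EI) at the far end, so f₁₁ = f₂₂ = 2.833/EI and f₁₂ = f₂₁ = 1.417/EI.
Compatibility — zero rotation at each built-in end:
  2.833 M_A + 1.417 M_B = 528.8
  1.417 M_A + 2.833 M_B = 369.7
Solving the pair gives M_A = 161.8 kN·m and M_B = 49.57 kN·m (hogging).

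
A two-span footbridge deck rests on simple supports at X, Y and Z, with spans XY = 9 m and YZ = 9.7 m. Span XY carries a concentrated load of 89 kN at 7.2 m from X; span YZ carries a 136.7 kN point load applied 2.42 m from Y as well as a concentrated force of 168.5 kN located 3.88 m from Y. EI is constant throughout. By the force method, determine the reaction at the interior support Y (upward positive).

R_Y = 345.8 kN

Insert a hinge at Y; M_Y is the redundant, and each span becomes simply supported.
Discontinuity in slope at Y on the released structure — sum the simple-span end rotations:
  span XY: point load 89 at a = 7.2: Pab(L + a)/(6LEI) = 346/EI
  span YZ: point load 136.7 at a = 2.42: Pab(L + b)/(6LEI) = 702.6/EI
  span YZ: point load 168.5 at a = 3.88: Pab(L + b)/(6LEI) = 1015/EI
  relative rotation θ_0 = (346 + 1717)/EI = 2063/EI
A unit hogging moment at Y produces rotation L₁/(3EI) + L₂/(3EI) = 6.233/EI.
Slope continuity at Y: θ_0 = M_Y·6.233/EI, so M_Y = 2063/6.233 = 331 kN·m (hogging).
Span XY, ΣM about X with M_Y applied at Y: R_Y^{XY}·9 = 640.8 + 331, so R_Y^{XY} = 108 kN and R_X = 89 − 108 = -18.98 kN.
Span YZ, ΣM about Z: R_Y^{YZ}·9.7 = 1976 + 331, so R_Y^{YZ} = 237.8 kN and R_Z = 305.2 − 237.8 = 67.38 kN.
R_Y = 108 + 237.8 = 345.8 kN.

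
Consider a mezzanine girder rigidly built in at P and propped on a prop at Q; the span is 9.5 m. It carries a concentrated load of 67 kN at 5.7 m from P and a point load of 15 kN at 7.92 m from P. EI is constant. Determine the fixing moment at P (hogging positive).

M_P = 118.5 kN·m

Take the reaction at Q as the redundant and release it; the primary structure is a cantilever fixed at P.
Deflection at Q on the released cantilever, summing each load's contribution:
  point load 67 at a = 5.7: Pa²(3L − a)/(6EI) = 8272/EI
  point load 15 at a = 7.92: Pa²(3L − a)/(6EI) = 3227/EI
  δ_0 = 11499/EI
Flexibility coefficient — unit upward force at Q: δ_{QQ} = L³/(3EI) = 285.8/EI.
The prop prevents deflection at Q: R_Q = δ_0/δ_{QQ} = 11499/285.8 = 40.24 kN.
Moment equilibrium about P: M_P = Σ(load moments about P) − R_Q·L = 500.7 − 40.24×9.5 = 118.5 kN·m.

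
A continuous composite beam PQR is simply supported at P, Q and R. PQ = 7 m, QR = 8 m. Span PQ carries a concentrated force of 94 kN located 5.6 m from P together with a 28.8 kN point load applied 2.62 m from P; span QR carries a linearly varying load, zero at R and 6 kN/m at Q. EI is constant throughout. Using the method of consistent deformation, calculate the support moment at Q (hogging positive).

M_Q = 73.01 kN·m

Take M_Q as the redundant. Released structure: two simple spans PQ and QR with a hinge at Q.
Rotations at Q on the released spans (each span's end-slope, ×1/EI):
  span PQ: point load 94 at a = 5.6: Pab(L + a)/(6LEI) = 221.1/EI
  span PQ: point load 28.8 at a = 2.62: Pab(L + a)/(6LEI) = 75.7/EI
  span QR: triangular load, peak 6: w₀L³/(45EI) = 68.27/EI
  relative rotation θ_0 = (296.8 + 68.27)/EI = 365.1/EI
A unit hogging moment at Q produces rotation L₁/(3EI) + L₂/(3EI) = 5/EI.
Compatibility: M_Q·(L₁+L₂)/(3EI) = θ_0, giving M_Q = 73.01 kN·m (hogging).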